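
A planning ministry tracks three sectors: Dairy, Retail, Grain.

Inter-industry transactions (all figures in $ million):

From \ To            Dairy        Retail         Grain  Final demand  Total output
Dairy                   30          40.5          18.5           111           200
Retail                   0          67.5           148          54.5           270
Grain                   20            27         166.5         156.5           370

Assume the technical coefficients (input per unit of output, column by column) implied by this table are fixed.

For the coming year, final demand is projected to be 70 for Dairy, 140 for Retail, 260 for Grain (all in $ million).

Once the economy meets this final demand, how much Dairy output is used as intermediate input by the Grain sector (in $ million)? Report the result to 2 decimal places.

z_13 = 30.14

Technical coefficients a_ij = z_ij / X_j:
  a_11 = 30/200 = 0.15, a_21 = 0/200 = 0.00, a_31 = 20/200 = 0.10
  a_12 = 40.5/270 = 0.15, a_22 = 67.5/270 = 0.25, a_32 = 27/270 = 0.10
  a_13 = 18.5/370 = 0.05, a_23 = 148/370 = 0.40, a_33 = 166.5/370 = 0.45
I − A =
  [   0.85    -0.15    -0.05]
  [   0.00     0.75    -0.40]
  [  -0.10    -0.10     0.55]
Cofactors of I−A, C_ij = (−1)^(i+j)·(minor ij) (rows/columns in the sector order above):
  C_11 = (0.75)(0.55) − (-0.40)(-0.10) = 0.3725
  C_12 = −[(0.00)(0.55) − (-0.40)(-0.10)] = 0.0400
  C_13 = (0.00)(-0.10) − (0.75)(-0.10) = 0.0750
  C_21 = −[(-0.15)(0.55) − (-0.05)(-0.10)] = 0.0875
  C_22 = (0.85)(0.55) − (-0.05)(-0.10) = 0.4625
  C_23 = −[(0.85)(-0.10) − (-0.15)(-0.10)] = 0.1000
  C_31 = (-0.15)(-0.40) − (-0.05)(0.75) = 0.0975
  C_32 = −[(0.85)(-0.40) − (-0.05)(0.00)] = 0.3400
  C_33 = (0.85)(0.75) − (-0.15)(0.00) = 0.6375
det(I−A) = Σ_j (I−A)_1j·C_1j = (0.85)(0.3725) + (-0.15)(0.0400) + (-0.05)(0.0750) = 0.306875
adj(I−A) = Cᵀ =
  [ 0.3725   0.0875   0.0975]
  [ 0.0400   0.4625   0.3400]
  [ 0.0750   0.1000   0.6375]
(I − A)⁻¹ = adj(I−A) / det(I−A) ≈
  [   1.2138     0.2851     0.3177]
  [   0.1303     1.5071     1.1079]
  [   0.2444     0.3259     2.0774]
First solve x = (I − A)⁻¹ d = adj(I−A)·d / det(I−A); in particular x_3 = (0.0750·70 + 0.1000·140 + 0.6375·260) / 0.306875 = 185.00 / 0.306875 ≈ 602.8513.
Intermediate flow from 1 to 3: z_13 = a_13 · x_3 = 0.05 × 185.00 / 0.306875 = 9.25 / 0.306875 ≈ 30.14.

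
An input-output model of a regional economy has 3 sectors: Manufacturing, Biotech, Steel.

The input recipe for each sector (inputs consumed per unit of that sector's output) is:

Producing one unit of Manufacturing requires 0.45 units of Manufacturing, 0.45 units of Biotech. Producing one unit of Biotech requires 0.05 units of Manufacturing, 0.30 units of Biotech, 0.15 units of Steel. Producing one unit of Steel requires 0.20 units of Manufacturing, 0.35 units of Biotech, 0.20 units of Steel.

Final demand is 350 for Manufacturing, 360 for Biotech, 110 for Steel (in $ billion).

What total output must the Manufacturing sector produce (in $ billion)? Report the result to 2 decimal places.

I − A =
  [   0.55    -0.05    -0.20]
  [  -0.45     0.70    -0.35]
  [   0.00    -0.15     0.80]
Cofactors of I−A, C_ij = (−1)^(i+j)·(minor ij) (rows/columns in the sector order above):
  C_11 = (0.70)(0.80) − (-0.35)(-0.15) = 0.5075
  C_12 = −[(-0.45)(0.80) − (-0.35)(0.00)] = 0.3600
  C_13 = (-0.45)(-0.15) − (0.70)(0.00) = 0.0675
  C_21 = −[(-0.05)(0.80) − (-0.20)(-0.15)] = 0.0700
  C_22 = (0.55)(0.80) − (-0.20)(0.00) = 0.4400
  C_23 = −[(0.55)(-0.15) − (-0.05)(0.00)] = 0.0825
  C_31 = (-0.05)(-0.35) − (-0.20)(0.70) = 0.1575
  C_32 = −[(0.55)(-0.35) − (-0.20)(-0.45)] = 0.2825
  C_33 = (0.55)(0.70) − (-0.05)(-0.45) = 0.3625
det(I−A) = Σ_j (I−A)_1j·C_1j = (0.55)(0.5075) + (-0.05)(0.3600) + (-0.20)(0.0675) = 0.247625
adj(I−A) = Cᵀ =
  [ 0.5075   0.0700   0.1575]
  [ 0.3600   0.4400   0.2825]
  [ 0.0675   0.0825   0.3625]
(I − A)⁻¹ = adj(I−A) / det(I−A) ≈
  [   2.0495     0.2827     0.6360]
  [   1.4538     1.7769     1.1408]
  [   0.2726     0.3332     1.4639]
x = (I − A)⁻¹ d = adj(I−A)·d / det(I−A), with det(I−A) = 0.247625:
  x_1 = (0.5075·350 + 0.0700·360 + 0.1575·110) / 0.247625 = 220.15 / 0.247625 ≈ 889.05
  x_2 = (0.3600·350 + 0.4400·360 + 0.2825·110) / 0.247625 = 315.475 / 0.247625 ≈ 1274.00
  x_3 = (0.0675·350 + 0.0825·360 + 0.3625·110) / 0.247625 = 93.20 / 0.247625 ≈ 376.38

x_1 = 889.05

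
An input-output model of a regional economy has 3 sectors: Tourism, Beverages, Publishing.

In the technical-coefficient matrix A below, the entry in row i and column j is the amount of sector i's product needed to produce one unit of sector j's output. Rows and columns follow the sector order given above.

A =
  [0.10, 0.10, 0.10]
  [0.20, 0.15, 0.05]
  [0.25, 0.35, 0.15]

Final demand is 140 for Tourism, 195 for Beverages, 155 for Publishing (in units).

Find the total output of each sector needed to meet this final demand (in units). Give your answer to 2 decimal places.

I − A =
  [   0.90    -0.10    -0.10]
  [  -0.20     0.85    -0.05]
  [  -0.25    -0.35     0.85]
Cofactors of I−A, C_ij = (−1)^(i+j)·(minor ij) (rows/columns in the sector order above):
  C_11 = (0.85)(0.85) − (-0.05)(-0.35) = 0.7050
  C_12 = −[(-0.20)(0.85) − (-0.05)(-0.25)] = 0.1825
  C_13 = (-0.20)(-0.35) − (0.85)(-0.25) = 0.2825
  C_21 = −[(-0.10)(0.85) − (-0.10)(-0.35)] = 0.1200
  C_22 = (0.90)(0.85) − (-0.10)(-0.25) = 0.7400
  C_23 = −[(0.90)(-0.35) − (-0.10)(-0.25)] = 0.3400
  C_31 = (-0.10)(-0.05) − (-0.10)(0.85) = 0.0900
  C_32 = −[(0.90)(-0.05) − (-0.10)(-0.20)] = 0.0650
  C_33 = (0.90)(0.85) − (-0.10)(-0.20) = 0.7450
det(I−A) = Σ_j (I−A)_1j·C_1j = (0.90)(0.7050) + (-0.10)(0.1825) + (-0.10)(0.2825) = 0.5880
adj(I−A) = Cᵀ =
  [ 0.7050   0.1200   0.0900]
  [ 0.1825   0.7400   0.0650]
  [ 0.2825   0.3400   0.7450]
(I − A)⁻¹ = adj(I−A) / det(I−A) ≈
  [   1.1990     0.2041     0.1531]
  [   0.3104     1.2585     0.1105]
  [   0.4804     0.5782     1.2670]
x = (I − A)⁻¹ d = adj(I−A)·d / det(I−A), with det(I−A) = 0.5880:
  x_T = (0.7050·140 + 0.1200·195 + 0.0900·155) / 0.5880 = 136.05 / 0.5880 ≈ 231.38
  x_B = (0.1825·140 + 0.7400·195 + 0.0650·155) / 0.5880 = 179.925 / 0.5880 ≈ 305.99
  x_P = (0.2825·140 + 0.3400·195 + 0.7450·155) / 0.5880 = 221.325 / 0.5880 ≈ 376.40

x_T = 231.38, x_B = 305.99, x_P = 376.40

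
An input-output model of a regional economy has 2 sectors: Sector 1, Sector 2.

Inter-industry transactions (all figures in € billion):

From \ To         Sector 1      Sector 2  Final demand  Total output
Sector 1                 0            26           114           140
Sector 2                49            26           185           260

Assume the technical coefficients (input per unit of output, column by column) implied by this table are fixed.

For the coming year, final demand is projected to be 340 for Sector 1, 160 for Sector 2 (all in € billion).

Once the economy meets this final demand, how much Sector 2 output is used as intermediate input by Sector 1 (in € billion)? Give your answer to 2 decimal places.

z_21 = 130.29

Technical coefficients a_ij = z_ij / X_j:
  a_11 = 0/140 = 0.00, a_21 = 49/140 = 0.35
  a_12 = 26/260 = 0.10, a_22 = 26/260 = 0.10
I − A =
  [   1.00    -0.10]
  [  -0.35     0.90]
det(I−A) = (1.00)(0.90) − (-0.10)(-0.35) = 0.8650
adj(I−A) = [[0.90, 0.10], [0.35, 1.00]]
(I − A)⁻¹ = adj(I−A) / det(I−A) ≈
  [   1.0405     0.1156]
  [   0.4046     1.1561]
First solve x = (I − A)⁻¹ d = adj(I−A)·d / det(I−A); in particular x_1 = (0.90·340 + 0.10·160) / 0.8650 = 322.00 / 0.8650 ≈ 372.2543.
Intermediate flow from 2 to 1: z_21 = a_21 · x_1 = 0.35 × 322.00 / 0.8650 = 112.70 / 0.8650 ≈ 130.29.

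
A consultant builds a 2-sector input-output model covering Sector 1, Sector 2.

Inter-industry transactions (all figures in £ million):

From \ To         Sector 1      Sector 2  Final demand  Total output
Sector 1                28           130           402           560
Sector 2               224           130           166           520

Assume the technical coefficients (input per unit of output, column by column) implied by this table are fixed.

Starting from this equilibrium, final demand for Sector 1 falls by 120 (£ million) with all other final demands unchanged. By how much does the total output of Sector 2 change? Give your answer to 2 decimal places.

Δx_2 = -78.37

Technical coefficients a_ij = z_ij / X_j:
  a_11 = 28/560 = 0.05, a_21 = 224/560 = 0.40
  a_12 = 130/520 = 0.25, a_22 = 130/520 = 0.25
I − A =
  [   0.95    -0.25]
  [  -0.40     0.75]
det(I−A) = (0.95)(0.75) − (-0.25)(-0.40) = 0.6125
adj(I−A) = [[0.75, 0.25], [0.40, 0.95]]
(I − A)⁻¹ = adj(I−A) / det(I−A) ≈
  [   1.2245     0.4082]
  [   0.6531     1.5510]
Δx = (I − A)⁻¹ Δd with Δd having -120 in the Sector 1 component and 0 elsewhere.
So Δx_2 = L_21 · (-120), where L_21 = adj(I−A)_21 / det(I−A) = 0.40 / 0.6125.
Δx_2 = 0.40 × (-120) / 0.6125 = -48.00 / 0.6125 ≈ -78.37.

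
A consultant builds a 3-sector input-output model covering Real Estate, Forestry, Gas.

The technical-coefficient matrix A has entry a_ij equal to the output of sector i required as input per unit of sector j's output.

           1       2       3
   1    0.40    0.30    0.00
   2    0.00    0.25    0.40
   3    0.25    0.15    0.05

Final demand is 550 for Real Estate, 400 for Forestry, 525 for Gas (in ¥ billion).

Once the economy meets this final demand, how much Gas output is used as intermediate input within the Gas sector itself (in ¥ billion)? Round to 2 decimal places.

I − A =
  [   0.60    -0.30     0.00]
  [   0.00     0.75    -0.40]
  [  -0.25    -0.15     0.95]
Cofactors of I−A, C_ij = (−1)^(i+j)·(minor ij) (rows/columns in the sector order above):
  C_11 = (0.75)(0.95) − (-0.40)(-0.15) = 0.6525
  C_12 = −[(0.00)(0.95) − (-0.40)(-0.25)] = 0.1000
  C_13 = (0.00)(-0.15) − (0.75)(-0.25) = 0.1875
  C_21 = −[(-0.30)(0.95) − (0.00)(-0.15)] = 0.2850
  C_22 = (0.60)(0.95) − (0.00)(-0.25) = 0.5700
  C_23 = −[(0.60)(-0.15) − (-0.30)(-0.25)] = 0.1650
  C_31 = (-0.30)(-0.40) − (0.00)(0.75) = 0.1200
  C_32 = −[(0.60)(-0.40) − (0.00)(0.00)] = 0.2400
  C_33 = (0.60)(0.75) − (-0.30)(0.00) = 0.4500
det(I−A) = Σ_j (I−A)_1j·C_1j = (0.60)(0.6525) + (-0.30)(0.1000) + (0.00)(0.1875) = 0.3615
adj(I−A) = Cᵀ =
  [ 0.6525   0.2850   0.1200]
  [ 0.1000   0.5700   0.2400]
  [ 0.1875   0.1650   0.4500]
(I − A)⁻¹ = adj(I−A) / det(I−A) ≈
  [   1.8050     0.7884     0.3320]
  [   0.2766     1.5768     0.6639]
  [   0.5187     0.4564     1.2448]
First solve x = (I − A)⁻¹ d = adj(I−A)·d / det(I−A); in particular x_3 = (0.1875·550 + 0.1650·400 + 0.4500·525) / 0.3615 = 405.375 / 0.3615 ≈ 1121.3693.
Intermediate flow from 3 to 3: z_33 = a_33 · x_3 = 0.05 × 405.375 / 0.3615 = 20.26875 / 0.3615 ≈ 56.07.

z_33 = 56.07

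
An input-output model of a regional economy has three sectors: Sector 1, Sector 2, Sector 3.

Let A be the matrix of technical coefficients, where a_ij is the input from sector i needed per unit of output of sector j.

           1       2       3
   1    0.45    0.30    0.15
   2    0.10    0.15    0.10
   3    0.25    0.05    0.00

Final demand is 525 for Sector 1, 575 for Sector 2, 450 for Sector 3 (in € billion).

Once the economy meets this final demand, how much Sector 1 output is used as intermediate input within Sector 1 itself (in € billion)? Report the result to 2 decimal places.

z_11 = 788.32

I − A =
  [   0.55    -0.30    -0.15]
  [  -0.10     0.85    -0.10]
  [  -0.25    -0.05     1.00]
Cofactors of I−A, C_ij = (−1)^(i+j)·(minor ij) (rows/columns in the sector order above):
  C_11 = (0.85)(1.00) − (-0.10)(-0.05) = 0.8450
  C_12 = −[(-0.10)(1.00) − (-0.10)(-0.25)] = 0.1250
  C_13 = (-0.10)(-0.05) − (0.85)(-0.25) = 0.2175
  C_21 = −[(-0.30)(1.00) − (-0.15)(-0.05)] = 0.3075
  C_22 = (0.55)(1.00) − (-0.15)(-0.25) = 0.5125
  C_23 = −[(0.55)(-0.05) − (-0.30)(-0.25)] = 0.1025
  C_31 = (-0.30)(-0.10) − (-0.15)(0.85) = 0.1575
  C_32 = −[(0.55)(-0.10) − (-0.15)(-0.10)] = 0.0700
  C_33 = (0.55)(0.85) − (-0.30)(-0.10) = 0.4375
det(I−A) = Σ_j (I−A)_1j·C_1j = (0.55)(0.8450) + (-0.30)(0.1250) + (-0.15)(0.2175) = 0.394625
adj(I−A) = Cᵀ =
  [ 0.8450   0.3075   0.1575]
  [ 0.1250   0.5125   0.0700]
  [ 0.2175   0.1025   0.4375]
(I − A)⁻¹ = adj(I−A) / det(I−A) ≈
  [   2.1413     0.7792     0.3991]
  [   0.3168     1.2987     0.1774]
  [   0.5512     0.2597     1.1086]
First solve x = (I − A)⁻¹ d = adj(I−A)·d / det(I−A); in particular x_1 = (0.8450·525 + 0.3075·575 + 0.1575·450) / 0.394625 = 691.3125 / 0.394625 ≈ 1751.8213.
Intermediate flow from 1 to 1: z_11 = a_11 · x_1 = 0.45 × 691.3125 / 0.394625 = 311.090625 / 0.394625 ≈ 788.32.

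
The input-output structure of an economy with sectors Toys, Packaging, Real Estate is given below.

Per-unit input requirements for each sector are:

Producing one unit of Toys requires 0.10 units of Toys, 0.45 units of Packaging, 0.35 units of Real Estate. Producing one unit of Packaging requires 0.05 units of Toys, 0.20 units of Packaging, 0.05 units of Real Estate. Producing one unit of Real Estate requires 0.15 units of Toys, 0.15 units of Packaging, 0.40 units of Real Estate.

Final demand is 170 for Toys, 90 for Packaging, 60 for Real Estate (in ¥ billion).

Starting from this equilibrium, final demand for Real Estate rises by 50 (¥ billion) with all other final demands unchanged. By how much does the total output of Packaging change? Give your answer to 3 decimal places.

Δx_2 = 27.835

I − A =
  [   0.90    -0.05    -0.15]
  [  -0.45     0.80    -0.15]
  [  -0.35    -0.05     0.60]
Cofactors of I−A, C_ij = (−1)^(i+j)·(minor ij) (rows/columns in the sector order above):
  C_11 = (0.80)(0.60) − (-0.15)(-0.05) = 0.4725
  C_12 = −[(-0.45)(0.60) − (-0.15)(-0.35)] = 0.3225
  C_13 = (-0.45)(-0.05) − (0.80)(-0.35) = 0.3025
  C_21 = −[(-0.05)(0.60) − (-0.15)(-0.05)] = 0.0375
  C_22 = (0.90)(0.60) − (-0.15)(-0.35) = 0.4875
  C_23 = −[(0.90)(-0.05) − (-0.05)(-0.35)] = 0.0625
  C_31 = (-0.05)(-0.15) − (-0.15)(0.80) = 0.1275
  C_32 = −[(0.90)(-0.15) − (-0.15)(-0.45)] = 0.2025
  C_33 = (0.90)(0.80) − (-0.05)(-0.45) = 0.6975
det(I−A) = Σ_j (I−A)_1j·C_1j = (0.90)(0.4725) + (-0.05)(0.3225) + (-0.15)(0.3025) = 0.36375
adj(I−A) = Cᵀ =
  [ 0.4725   0.0375   0.1275]
  [ 0.3225   0.4875   0.2025]
  [ 0.3025   0.0625   0.6975]
(I − A)⁻¹ = adj(I−A) / det(I−A) ≈
  [   1.2990     0.1031     0.3505]
  [   0.8866     1.3402     0.5567]
  [   0.8316     0.1718     1.9175]
Δx = (I − A)⁻¹ Δd with Δd having +50 in the Real Estate component and 0 elsewhere.
So Δx_2 = L_23 · (+50), where L_23 = adj(I−A)_23 / det(I−A) = 0.2025 / 0.36375.
Δx_2 = 0.2025 × (+50) / 0.36375 = 10.125 / 0.36375 ≈ 27.835.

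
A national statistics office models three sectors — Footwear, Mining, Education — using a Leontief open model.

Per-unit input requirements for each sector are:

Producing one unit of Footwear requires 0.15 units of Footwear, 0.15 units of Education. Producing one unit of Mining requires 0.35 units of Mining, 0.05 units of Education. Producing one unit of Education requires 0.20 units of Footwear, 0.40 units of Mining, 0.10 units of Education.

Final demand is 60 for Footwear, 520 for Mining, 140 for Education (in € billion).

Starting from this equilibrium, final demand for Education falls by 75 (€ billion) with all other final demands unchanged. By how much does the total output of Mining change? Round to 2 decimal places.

Δx_2 = -55.34

I − A =
  [   0.85     0.00    -0.20]
  [   0.00     0.65    -0.40]
  [  -0.15    -0.05     0.90]
Cofactors of I−A, C_ij = (−1)^(i+j)·(minor ij) (rows/columns in the sector order above):
  C_11 = (0.65)(0.90) − (-0.40)(-0.05) = 0.5650
  C_12 = −[(0.00)(0.90) − (-0.40)(-0.15)] = 0.0600
  C_13 = (0.00)(-0.05) − (0.65)(-0.15) = 0.0975
  C_21 = −[(0.00)(0.90) − (-0.20)(-0.05)] = 0.0100
  C_22 = (0.85)(0.90) − (-0.20)(-0.15) = 0.7350
  C_23 = −[(0.85)(-0.05) − (0.00)(-0.15)] = 0.0425
  C_31 = (0.00)(-0.40) − (-0.20)(0.65) = 0.1300
  C_32 = −[(0.85)(-0.40) − (-0.20)(0.00)] = 0.3400
  C_33 = (0.85)(0.65) − (0.00)(0.00) = 0.5525
det(I−A) = Σ_j (I−A)_1j·C_1j = (0.85)(0.5650) + (0.00)(0.0600) + (-0.20)(0.0975) = 0.46075
adj(I−A) = Cᵀ =
  [ 0.5650   0.0100   0.1300]
  [ 0.0600   0.7350   0.3400]
  [ 0.0975   0.0425   0.5525]
(I − A)⁻¹ = adj(I−A) / det(I−A) ≈
  [   1.2263     0.0217     0.2821]
  [   0.1302     1.5952     0.7379]
  [   0.2116     0.0922     1.1991]
Δx = (I − A)⁻¹ Δd with Δd having -75 in the Education component and 0 elsewhere.
So Δx_2 = L_23 · (-75), where L_23 = adj(I−A)_23 / det(I−A) = 0.3400 / 0.46075.
Δx_2 = 0.3400 × (-75) / 0.46075 = -25.50 / 0.46075 ≈ -55.34.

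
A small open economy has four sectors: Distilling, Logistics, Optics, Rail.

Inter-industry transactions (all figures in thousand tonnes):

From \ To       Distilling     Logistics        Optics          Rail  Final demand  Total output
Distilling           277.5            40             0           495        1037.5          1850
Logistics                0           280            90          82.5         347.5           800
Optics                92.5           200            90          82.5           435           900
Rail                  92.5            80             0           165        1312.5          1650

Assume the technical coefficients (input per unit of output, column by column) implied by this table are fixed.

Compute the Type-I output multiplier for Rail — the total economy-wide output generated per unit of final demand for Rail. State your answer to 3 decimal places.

m_4 = 1.778

Technical coefficients a_ij = z_ij / X_j:
  a_11 = 277.5/1850 = 0.15, a_21 = 0/1850 = 0.00, a_31 = 92.5/1850 = 0.05, a_41 = 92.5/1850 = 0.05
  a_12 = 40/800 = 0.05, a_22 = 280/800 = 0.35, a_32 = 200/800 = 0.25, a_42 = 80/800 = 0.10
  a_13 = 0/900 = 0.00, a_23 = 90/900 = 0.10, a_33 = 90/900 = 0.10, a_43 = 0/900 = 0.00
  a_14 = 495/1650 = 0.30, a_24 = 82.5/1650 = 0.05, a_34 = 82.5/1650 = 0.05, a_44 = 165/1650 = 0.10
I − A =
  [   0.85    -0.05     0.00    -0.30]
  [   0.00     0.65    -0.10    -0.05]
  [  -0.05    -0.25     0.90    -0.05]
  [  -0.05    -0.10     0.00     0.90]
Compute the cofactors C_ij = (−1)^(i+j)·(3×3 minor ij) of I−A; the adjugate is their transpose:
adj(I−A) = Cᵀ =
  [ 0.499000   0.067500   0.007500   0.170500]
  [ 0.007000   0.675000   0.075000   0.044000]
  [ 0.031250   0.195625   0.483125   0.048125]
  [ 0.028500   0.078750   0.008750   0.475750]
det(I−A) = Σ_j (I−A)_1j·C_1j = (0.85)(0.499000) + (-0.05)(0.007000) + (0.00)(0.031250) + (-0.30)(0.028500) = 0.41525
(I − A)⁻¹ = adj(I−A) / det(I−A) ≈
  [   1.2017     0.1626     0.0181     0.4106]
  [   0.0169     1.6255     0.1806     0.1060]
  [   0.0753     0.4711     1.1635     0.1159]
  [   0.0686     0.1896     0.0211     1.1457]
The output multiplier for sector j is the column-j sum of the Leontief inverse (I − A)⁻¹ = adj(I−A) / det(I−A).
Column 4 of adj(I−A): (0.170500, 0.044000, 0.048125, 0.475750); det(I−A) = 0.41525.
m_4 = (0.170500 + 0.044000 + 0.048125 + 0.475750) / 0.41525 = 0.738375 / 0.41525 ≈ 1.778.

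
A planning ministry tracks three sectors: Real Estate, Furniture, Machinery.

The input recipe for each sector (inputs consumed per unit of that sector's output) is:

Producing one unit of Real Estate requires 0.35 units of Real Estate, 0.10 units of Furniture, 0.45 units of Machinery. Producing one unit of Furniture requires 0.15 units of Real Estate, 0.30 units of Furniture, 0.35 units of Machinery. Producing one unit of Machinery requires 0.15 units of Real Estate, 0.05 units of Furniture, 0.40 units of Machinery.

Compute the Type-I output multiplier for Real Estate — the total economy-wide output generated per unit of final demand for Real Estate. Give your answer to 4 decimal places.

m_R = 4.2440

I − A =
  [   0.65    -0.15    -0.15]
  [  -0.10     0.70    -0.05]
  [  -0.45    -0.35     0.60]
Cofactors of I−A, C_ij = (−1)^(i+j)·(minor ij) (rows/columns in the sector order above):
  C_11 = (0.70)(0.60) − (-0.05)(-0.35) = 0.4025
  C_12 = −[(-0.10)(0.60) − (-0.05)(-0.45)] = 0.0825
  C_13 = (-0.10)(-0.35) − (0.70)(-0.45) = 0.3500
  C_21 = −[(-0.15)(0.60) − (-0.15)(-0.35)] = 0.1425
  C_22 = (0.65)(0.60) − (-0.15)(-0.45) = 0.3225
  C_23 = −[(0.65)(-0.35) − (-0.15)(-0.45)] = 0.2950
  C_31 = (-0.15)(-0.05) − (-0.15)(0.70) = 0.1125
  C_32 = −[(0.65)(-0.05) − (-0.15)(-0.10)] = 0.0475
  C_33 = (0.65)(0.70) − (-0.15)(-0.10) = 0.4400
det(I−A) = Σ_j (I−A)_1j·C_1j = (0.65)(0.4025) + (-0.15)(0.0825) + (-0.15)(0.3500) = 0.19675
adj(I−A) = Cᵀ =
  [ 0.4025   0.1425   0.1125]
  [ 0.0825   0.3225   0.0475]
  [ 0.3500   0.2950   0.4400]
(I − A)⁻¹ = adj(I−A) / det(I−A) ≈
  [   2.04574     0.72427     0.57179]
  [   0.41931     1.63914     0.24142]
  [   1.77891     1.49936     2.23634]
The output multiplier for sector j is the column-j sum of the Leontief inverse (I − A)⁻¹ = adj(I−A) / det(I−A).
Column R of adj(I−A): (0.4025, 0.0825, 0.3500); det(I−A) = 0.19675.
m_R = (0.4025 + 0.0825 + 0.3500) / 0.19675 = 0.835 / 0.19675 ≈ 4.2440.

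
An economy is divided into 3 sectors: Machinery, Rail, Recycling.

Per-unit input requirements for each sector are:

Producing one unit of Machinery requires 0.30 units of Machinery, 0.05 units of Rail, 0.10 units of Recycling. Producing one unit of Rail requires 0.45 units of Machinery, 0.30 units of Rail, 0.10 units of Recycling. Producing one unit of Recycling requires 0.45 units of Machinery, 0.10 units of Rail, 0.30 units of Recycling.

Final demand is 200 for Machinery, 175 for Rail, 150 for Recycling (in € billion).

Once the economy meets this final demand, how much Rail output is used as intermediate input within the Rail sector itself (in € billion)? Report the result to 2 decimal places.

z_22 = 107.18

I − A =
  [   0.70    -0.45    -0.45]
  [  -0.05     0.70    -0.10]
  [  -0.10    -0.10     0.70]
Cofactors of I−A, C_ij = (−1)^(i+j)·(minor ij) (rows/columns in the sector order above):
  C_11 = (0.70)(0.70) − (-0.10)(-0.10) = 0.4800
  C_12 = −[(-0.05)(0.70) − (-0.10)(-0.10)] = 0.0450
  C_13 = (-0.05)(-0.10) − (0.70)(-0.10) = 0.0750
  C_21 = −[(-0.45)(0.70) − (-0.45)(-0.10)] = 0.3600
  C_22 = (0.70)(0.70) − (-0.45)(-0.10) = 0.4450
  C_23 = −[(0.70)(-0.10) − (-0.45)(-0.10)] = 0.1150
  C_31 = (-0.45)(-0.10) − (-0.45)(0.70) = 0.3600
  C_32 = −[(0.70)(-0.10) − (-0.45)(-0.05)] = 0.0925
  C_33 = (0.70)(0.70) − (-0.45)(-0.05) = 0.4675
det(I−A) = Σ_j (I−A)_1j·C_1j = (0.70)(0.4800) + (-0.45)(0.0450) + (-0.45)(0.0750) = 0.2820
adj(I−A) = Cᵀ =
  [ 0.4800   0.3600   0.3600]
  [ 0.0450   0.4450   0.0925]
  [ 0.0750   0.1150   0.4675]
(I − A)⁻¹ = adj(I−A) / det(I−A) ≈
  [   1.7021     1.2766     1.2766]
  [   0.1596     1.5780     0.3280]
  [   0.2660     0.4078     1.6578]
First solve x = (I − A)⁻¹ d = adj(I−A)·d / det(I−A); in particular x_2 = (0.0450·200 + 0.4450·175 + 0.0925·150) / 0.2820 = 100.75 / 0.2820 ≈ 357.2695.
Intermediate flow from 2 to 2: z_22 = a_22 · x_2 = 0.30 × 100.75 / 0.2820 = 30.225 / 0.2820 ≈ 107.18.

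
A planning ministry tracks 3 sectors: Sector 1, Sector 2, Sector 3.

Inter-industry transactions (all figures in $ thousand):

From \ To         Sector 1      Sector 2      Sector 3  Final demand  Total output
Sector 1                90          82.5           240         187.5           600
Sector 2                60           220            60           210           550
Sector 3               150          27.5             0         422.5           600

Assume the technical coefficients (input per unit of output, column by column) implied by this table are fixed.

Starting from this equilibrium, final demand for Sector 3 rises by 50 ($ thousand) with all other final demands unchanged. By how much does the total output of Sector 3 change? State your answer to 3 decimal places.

Δx_3 = 58.235

Technical coefficients a_ij = z_ij / X_j:
  a_11 = 90/600 = 0.15, a_21 = 60/600 = 0.10, a_31 = 150/600 = 0.25
  a_12 = 82.5/550 = 0.15, a_22 = 220/550 = 0.40, a_32 = 27.5/550 = 0.05
  a_13 = 240/600 = 0.40, a_23 = 60/600 = 0.10, a_33 = 0/600 = 0.00
I − A =
  [   0.85    -0.15    -0.40]
  [  -0.10     0.60    -0.10]
  [  -0.25    -0.05     1.00]
Cofactors of I−A, C_ij = (−1)^(i+j)·(minor ij) (rows/columns in the sector order above):
  C_11 = (0.60)(1.00) − (-0.10)(-0.05) = 0.5950
  C_12 = −[(-0.10)(1.00) − (-0.10)(-0.25)] = 0.1250
  C_13 = (-0.10)(-0.05) − (0.60)(-0.25) = 0.1550
  C_21 = −[(-0.15)(1.00) − (-0.40)(-0.05)] = 0.1700
  C_22 = (0.85)(1.00) − (-0.40)(-0.25) = 0.7500
  C_23 = −[(0.85)(-0.05) − (-0.15)(-0.25)] = 0.0800
  C_31 = (-0.15)(-0.10) − (-0.40)(0.60) = 0.2550
  C_32 = −[(0.85)(-0.10) − (-0.40)(-0.10)] = 0.1250
  C_33 = (0.85)(0.60) − (-0.15)(-0.10) = 0.4950
det(I−A) = Σ_j (I−A)_1j·C_1j = (0.85)(0.5950) + (-0.15)(0.1250) + (-0.40)(0.1550) = 0.4250
adj(I−A) = Cᵀ =
  [ 0.5950   0.1700   0.2550]
  [ 0.1250   0.7500   0.1250]
  [ 0.1550   0.0800   0.4950]
(I − A)⁻¹ = adj(I−A) / det(I−A) ≈
  [   1.4000     0.4000     0.6000]
  [   0.2941     1.7647     0.2941]
  [   0.3647     0.1882     1.1647]
Δx = (I − A)⁻¹ Δd with Δd having +50 in the Sector 3 component and 0 elsewhere.
So Δx_3 = L_33 · (+50), where L_33 = adj(I−A)_33 / det(I−A) = 0.4950 / 0.4250.
Δx_3 = 0.4950 × (+50) / 0.4250 = 24.75 / 0.4250 ≈ 58.235.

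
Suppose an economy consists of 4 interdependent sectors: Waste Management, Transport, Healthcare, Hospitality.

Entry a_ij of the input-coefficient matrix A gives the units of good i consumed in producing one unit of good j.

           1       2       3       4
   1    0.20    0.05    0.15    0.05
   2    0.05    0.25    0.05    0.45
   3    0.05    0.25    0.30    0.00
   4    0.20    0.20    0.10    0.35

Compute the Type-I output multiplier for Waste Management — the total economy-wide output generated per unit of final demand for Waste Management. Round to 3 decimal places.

I − A =
  [   0.80    -0.05    -0.15    -0.05]
  [  -0.05     0.75    -0.05    -0.45]
  [  -0.05    -0.25     0.70     0.00]
  [  -0.20    -0.20    -0.10     0.65]
Compute the cofactors C_ij = (−1)^(i+j)·(3×3 minor ij) of I−A; the adjugate is their transpose:
adj(I−A) = Cᵀ =
  [ 0.258875   0.055375   0.067750   0.058250]
  [ 0.089625   0.351875   0.080125   0.250500]
  [ 0.050500   0.129625   0.303875   0.093625]
  [ 0.115000   0.145250   0.092250   0.400625]
det(I−A) = Σ_j (I−A)_1j·C_1j = (0.80)(0.258875) + (-0.05)(0.089625) + (-0.15)(0.050500) + (-0.05)(0.115000) = 0.18929375
(I − A)⁻¹ = adj(I−A) / det(I−A) ≈
  [   1.3676     0.2925     0.3579     0.3077]
  [   0.4735     1.8589     0.4233     1.3233]
  [   0.2668     0.6848     1.6053     0.4946]
  [   0.6075     0.7673     0.4873     2.1164]
The output multiplier for sector j is the column-j sum of the Leontief inverse (I − A)⁻¹ = adj(I−A) / det(I−A).
Column 1 of adj(I−A): (0.258875, 0.089625, 0.050500, 0.115000); det(I−A) = 0.18929375.
m_1 = (0.258875 + 0.089625 + 0.050500 + 0.115000) / 0.18929375 = 0.514 / 0.18929375 ≈ 2.715.

m_1 = 2.715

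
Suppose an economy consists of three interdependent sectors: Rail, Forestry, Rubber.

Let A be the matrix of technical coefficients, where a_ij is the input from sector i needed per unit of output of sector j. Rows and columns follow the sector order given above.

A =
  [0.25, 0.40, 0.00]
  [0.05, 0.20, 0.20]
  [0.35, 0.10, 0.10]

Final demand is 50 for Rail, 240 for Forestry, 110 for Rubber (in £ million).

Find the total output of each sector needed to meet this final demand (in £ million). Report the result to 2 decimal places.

I − A =
  [   0.75    -0.40     0.00]
  [  -0.05     0.80    -0.20]
  [  -0.35    -0.10     0.90]
Cofactors of I−A, C_ij = (−1)^(i+j)·(minor ij) (rows/columns in the sector order above):
  C_11 = (0.80)(0.90) − (-0.20)(-0.10) = 0.7000
  C_12 = −[(-0.05)(0.90) − (-0.20)(-0.35)] = 0.1150
  C_13 = (-0.05)(-0.10) − (0.80)(-0.35) = 0.2850
  C_21 = −[(-0.40)(0.90) − (0.00)(-0.10)] = 0.3600
  C_22 = (0.75)(0.90) − (0.00)(-0.35) = 0.6750
  C_23 = −[(0.75)(-0.10) − (-0.40)(-0.35)] = 0.2150
  C_31 = (-0.40)(-0.20) − (0.00)(0.80) = 0.0800
  C_32 = −[(0.75)(-0.20) − (0.00)(-0.05)] = 0.1500
  C_33 = (0.75)(0.80) − (-0.40)(-0.05) = 0.5800
det(I−A) = Σ_j (I−A)_1j·C_1j = (0.75)(0.7000) + (-0.40)(0.1150) + (0.00)(0.2850) = 0.4790
adj(I−A) = Cᵀ =
  [ 0.7000   0.3600   0.0800]
  [ 0.1150   0.6750   0.1500]
  [ 0.2850   0.2150   0.5800]
(I − A)⁻¹ = adj(I−A) / det(I−A) ≈
  [   1.4614     0.7516     0.1670]
  [   0.2401     1.4092     0.3132]
  [   0.5950     0.4489     1.2109]
x = (I − A)⁻¹ d = adj(I−A)·d / det(I−A), with det(I−A) = 0.4790:
  x_1 = (0.7000·50 + 0.3600·240 + 0.0800·110) / 0.4790 = 130.20 / 0.4790 ≈ 271.82
  x_2 = (0.1150·50 + 0.6750·240 + 0.1500·110) / 0.4790 = 184.25 / 0.4790 ≈ 384.66
  x_3 = (0.2850·50 + 0.2150·240 + 0.5800·110) / 0.4790 = 129.65 / 0.4790 ≈ 270.67

x_1 = 271.82, x_2 = 384.66, x_3 = 270.67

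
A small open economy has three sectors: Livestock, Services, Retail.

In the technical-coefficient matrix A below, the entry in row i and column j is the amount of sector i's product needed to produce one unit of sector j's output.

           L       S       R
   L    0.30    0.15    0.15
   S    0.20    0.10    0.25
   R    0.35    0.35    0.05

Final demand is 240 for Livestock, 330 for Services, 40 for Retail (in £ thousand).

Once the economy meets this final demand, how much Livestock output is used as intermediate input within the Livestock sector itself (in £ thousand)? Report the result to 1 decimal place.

I − A =
  [   0.70    -0.15    -0.15]
  [  -0.20     0.90    -0.25]
  [  -0.35    -0.35     0.95]
Cofactors of I−A, C_ij = (−1)^(i+j)·(minor ij) (rows/columns in the sector order above):
  C_11 = (0.90)(0.95) − (-0.25)(-0.35) = 0.7675
  C_12 = −[(-0.20)(0.95) − (-0.25)(-0.35)] = 0.2775
  C_13 = (-0.20)(-0.35) − (0.90)(-0.35) = 0.3850
  C_21 = −[(-0.15)(0.95) − (-0.15)(-0.35)] = 0.1950
  C_22 = (0.70)(0.95) − (-0.15)(-0.35) = 0.6125
  C_23 = −[(0.70)(-0.35) − (-0.15)(-0.35)] = 0.2975
  C_31 = (-0.15)(-0.25) − (-0.15)(0.90) = 0.1725
  C_32 = −[(0.70)(-0.25) − (-0.15)(-0.20)] = 0.2050
  C_33 = (0.70)(0.90) − (-0.15)(-0.20) = 0.6000
det(I−A) = Σ_j (I−A)_1j·C_1j = (0.70)(0.7675) + (-0.15)(0.2775) + (-0.15)(0.3850) = 0.437875
adj(I−A) = Cᵀ =
  [ 0.7675   0.1950   0.1725]
  [ 0.2775   0.6125   0.2050]
  [ 0.3850   0.2975   0.6000]
(I − A)⁻¹ = adj(I−A) / det(I−A) ≈
  [   1.7528     0.4453     0.3939]
  [   0.6337     1.3988     0.4682]
  [   0.8792     0.6794     1.3703]
First solve x = (I − A)⁻¹ d = adj(I−A)·d / det(I−A); in particular x_L = (0.7675·240 + 0.1950·330 + 0.1725·40) / 0.437875 = 255.45 / 0.437875 ≈ 583.386.
Intermediate flow from L to L: z_LL = a_LL · x_L = 0.30 × 255.45 / 0.437875 = 76.635 / 0.437875 ≈ 175.0.

z_LL = 175.0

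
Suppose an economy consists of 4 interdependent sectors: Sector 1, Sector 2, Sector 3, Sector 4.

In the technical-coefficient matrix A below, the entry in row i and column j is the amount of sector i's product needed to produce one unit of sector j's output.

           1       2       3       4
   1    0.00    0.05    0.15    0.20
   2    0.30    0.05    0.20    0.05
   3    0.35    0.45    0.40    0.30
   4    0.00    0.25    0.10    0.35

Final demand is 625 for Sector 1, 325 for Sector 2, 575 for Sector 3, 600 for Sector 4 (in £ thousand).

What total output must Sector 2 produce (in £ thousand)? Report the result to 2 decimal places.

I − A =
  [   1.00    -0.05    -0.15    -0.20]
  [  -0.30     0.95    -0.20    -0.05]
  [  -0.35    -0.45     0.60    -0.30]
  [   0.00    -0.25    -0.10     0.65]
Compute the cofactors C_ij = (−1)^(i+j)·(3×3 minor ij) of I−A; the adjugate is their transpose:
adj(I−A) = Cᵀ =
  [ 0.258750   0.112125   0.126500   0.146625]
  [ 0.155250   0.318875   0.170250   0.150875]
  [ 0.322000   0.396375   0.580250   0.397375]
  [ 0.109250   0.183625   0.154750   0.397375]
det(I−A) = Σ_j (I−A)_1j·C_1j = (1.00)(0.258750) + (-0.05)(0.155250) + (-0.15)(0.322000) + (-0.20)(0.109250) = 0.1808375
(I − A)⁻¹ = adj(I−A) / det(I−A) ≈
  [   1.4308     0.6200     0.6995     0.8108]
  [   0.8585     1.7633     0.9415     0.8343]
  [   1.7806     2.1919     3.2087     2.1974]
  [   0.6041     1.0154     0.8557     2.1974]
x = (I − A)⁻¹ d = adj(I−A)·d / det(I−A), with det(I−A) = 0.1808375:
  x_1 = (0.258750·625 + 0.112125·325 + 0.126500·575 + 0.146625·600) / 0.1808375 = 358.871875 / 0.1808375 ≈ 1984.50
  x_2 = (0.155250·625 + 0.318875·325 + 0.170250·575 + 0.150875·600) / 0.1808375 = 389.084375 / 0.1808375 ≈ 2151.57
  x_3 = (0.322000·625 + 0.396375·325 + 0.580250·575 + 0.397375·600) / 0.1808375 = 902.140625 / 0.1808375 ≈ 4988.68
  x_4 = (0.109250·625 + 0.183625·325 + 0.154750·575 + 0.397375·600) / 0.1808375 = 455.365625 / 0.1808375 ≈ 2518.09

x_2 = 2151.57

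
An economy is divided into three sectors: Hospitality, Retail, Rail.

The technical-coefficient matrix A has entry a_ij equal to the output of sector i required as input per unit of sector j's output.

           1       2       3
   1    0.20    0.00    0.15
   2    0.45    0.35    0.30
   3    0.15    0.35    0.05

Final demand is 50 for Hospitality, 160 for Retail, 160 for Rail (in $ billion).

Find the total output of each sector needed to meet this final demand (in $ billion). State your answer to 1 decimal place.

x_1 = 133.5, x_2 = 513.3, x_3 = 378.6

I − A =
  [   0.80     0.00    -0.15]
  [  -0.45     0.65    -0.30]
  [  -0.15    -0.35     0.95]
Cofactors of I−A, C_ij = (−1)^(i+j)·(minor ij) (rows/columns in the sector order above):
  C_11 = (0.65)(0.95) − (-0.30)(-0.35) = 0.5125
  C_12 = −[(-0.45)(0.95) − (-0.30)(-0.15)] = 0.4725
  C_13 = (-0.45)(-0.35) − (0.65)(-0.15) = 0.2550
  C_21 = −[(0.00)(0.95) − (-0.15)(-0.35)] = 0.0525
  C_22 = (0.80)(0.95) − (-0.15)(-0.15) = 0.7375
  C_23 = −[(0.80)(-0.35) − (0.00)(-0.15)] = 0.2800
  C_31 = (0.00)(-0.30) − (-0.15)(0.65) = 0.0975
  C_32 = −[(0.80)(-0.30) − (-0.15)(-0.45)] = 0.3075
  C_33 = (0.80)(0.65) − (0.00)(-0.45) = 0.5200
det(I−A) = Σ_j (I−A)_1j·C_1j = (0.80)(0.5125) + (0.00)(0.4725) + (-0.15)(0.2550) = 0.37175
adj(I−A) = Cᵀ =
  [ 0.5125   0.0525   0.0975]
  [ 0.4725   0.7375   0.3075]
  [ 0.2550   0.2800   0.5200]
(I − A)⁻¹ = adj(I−A) / det(I−A) ≈
  [   1.3786     0.1412     0.2623]
  [   1.2710     1.9839     0.8272]
  [   0.6859     0.7532     1.3988]
x = (I − A)⁻¹ d = adj(I−A)·d / det(I−A), with det(I−A) = 0.37175:
  x_1 = (0.5125·50 + 0.0525·160 + 0.0975·160) / 0.37175 = 49.625 / 0.37175 ≈ 133.5
  x_2 = (0.4725·50 + 0.7375·160 + 0.3075·160) / 0.37175 = 190.825 / 0.37175 ≈ 513.3
  x_3 = (0.2550·50 + 0.2800·160 + 0.5200·160) / 0.37175 = 140.75 / 0.37175 ≈ 378.6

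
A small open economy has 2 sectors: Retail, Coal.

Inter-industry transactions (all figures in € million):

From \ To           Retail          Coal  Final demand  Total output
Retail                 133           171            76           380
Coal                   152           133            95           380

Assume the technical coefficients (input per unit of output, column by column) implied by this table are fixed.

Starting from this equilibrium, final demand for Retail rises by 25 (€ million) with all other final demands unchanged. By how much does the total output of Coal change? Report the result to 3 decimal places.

Δx_2 = 41.237

Technical coefficients a_ij = z_ij / X_j:
  a_11 = 133/380 = 0.35, a_21 = 152/380 = 0.40
  a_12 = 171/380 = 0.45, a_22 = 133/380 = 0.35
I − A =
  [   0.65    -0.45]
  [  -0.40     0.65]
det(I−A) = (0.65)(0.65) − (-0.45)(-0.40) = 0.2425
adj(I−A) = [[0.65, 0.45], [0.40, 0.65]]
(I − A)⁻¹ = adj(I−A) / det(I−A) ≈
  [   2.6804     1.8557]
  [   1.6495     2.6804]
Δx = (I − A)⁻¹ Δd with Δd having +25 in the Retail component and 0 elsewhere.
So Δx_2 = L_21 · (+25), where L_21 = adj(I−A)_21 / det(I−A) = 0.40 / 0.2425.
Δx_2 = 0.40 × (+25) / 0.2425 = 10.00 / 0.2425 ≈ 41.237.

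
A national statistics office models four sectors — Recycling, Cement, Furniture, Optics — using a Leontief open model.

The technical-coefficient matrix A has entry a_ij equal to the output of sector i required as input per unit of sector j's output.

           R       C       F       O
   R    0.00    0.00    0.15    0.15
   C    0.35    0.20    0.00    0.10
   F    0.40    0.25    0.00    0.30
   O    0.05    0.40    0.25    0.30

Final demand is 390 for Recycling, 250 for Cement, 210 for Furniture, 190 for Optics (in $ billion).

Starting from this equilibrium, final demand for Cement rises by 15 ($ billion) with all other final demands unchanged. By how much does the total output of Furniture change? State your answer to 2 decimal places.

Δx_F = 13.11

I − A =
  [   1.00     0.00    -0.15    -0.15]
  [  -0.35     0.80     0.00    -0.10]
  [  -0.40    -0.25     1.00    -0.30]
  [  -0.05    -0.40    -0.25     0.70]
Compute the cofactors C_ij = (−1)^(i+j)·(3×3 minor ij) of I−A; the adjugate is their transpose:
adj(I−A) = Cᵀ =
  [ 0.453750   0.113625   0.108000   0.159750]
  [ 0.233750   0.558250   0.075625   0.162250]
  [ 0.324500   0.317125   0.493000   0.326125]
  [ 0.281875   0.440375   0.227000   0.738875]
det(I−A) = Σ_j (I−A)_1j·C_1j = (1.00)(0.453750) + (0.00)(0.233750) + (-0.15)(0.324500) + (-0.15)(0.281875) = 0.36279375
(I − A)⁻¹ = adj(I−A) / det(I−A) ≈
  [   1.2507     0.3132     0.2977     0.4403]
  [   0.6443     1.5388     0.2085     0.4472]
  [   0.8944     0.8741     1.3589     0.8989]
  [   0.7770     1.2138     0.6257     2.0366]
Δx = (I − A)⁻¹ Δd with Δd having +15 in the Cement component and 0 elsewhere.
So Δx_F = L_FC · (+15), where L_FC = adj(I−A)_FC / det(I−A) = 0.317125 / 0.36279375.
Δx_F = 0.317125 × (+15) / 0.36279375 = 4.756875 / 0.36279375 ≈ 13.11.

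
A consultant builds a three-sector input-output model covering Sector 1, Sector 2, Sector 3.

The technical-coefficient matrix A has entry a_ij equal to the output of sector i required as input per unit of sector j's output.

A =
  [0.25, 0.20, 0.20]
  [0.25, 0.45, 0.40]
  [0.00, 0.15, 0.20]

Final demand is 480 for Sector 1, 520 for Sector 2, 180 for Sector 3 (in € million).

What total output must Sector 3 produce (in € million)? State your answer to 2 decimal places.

x_3 = 596.84

I − A =
  [   0.75    -0.20    -0.20]
  [  -0.25     0.55    -0.40]
  [   0.00    -0.15     0.80]
Cofactors of I−A, C_ij = (−1)^(i+j)·(minor ij) (rows/columns in the sector order above):
  C_11 = (0.55)(0.80) − (-0.40)(-0.15) = 0.3800
  C_12 = −[(-0.25)(0.80) − (-0.40)(0.00)] = 0.2000
  C_13 = (-0.25)(-0.15) − (0.55)(0.00) = 0.0375
  C_21 = −[(-0.20)(0.80) − (-0.20)(-0.15)] = 0.1900
  C_22 = (0.75)(0.80) − (-0.20)(0.00) = 0.6000
  C_23 = −[(0.75)(-0.15) − (-0.20)(0.00)] = 0.1125
  C_31 = (-0.20)(-0.40) − (-0.20)(0.55) = 0.1900
  C_32 = −[(0.75)(-0.40) − (-0.20)(-0.25)] = 0.3500
  C_33 = (0.75)(0.55) − (-0.20)(-0.25) = 0.3625
det(I−A) = Σ_j (I−A)_1j·C_1j = (0.75)(0.3800) + (-0.20)(0.2000) + (-0.20)(0.0375) = 0.2375
adj(I−A) = Cᵀ =
  [ 0.3800   0.1900   0.1900]
  [ 0.2000   0.6000   0.3500]
  [ 0.0375   0.1125   0.3625]
(I − A)⁻¹ = adj(I−A) / det(I−A) ≈
  [   1.6000     0.8000     0.8000]
  [   0.8421     2.5263     1.4737]
  [   0.1579     0.4737     1.5263]
x = (I − A)⁻¹ d = adj(I−A)·d / det(I−A), with det(I−A) = 0.2375:
  x_1 = (0.3800·480 + 0.1900·520 + 0.1900·180) / 0.2375 = 315.40 / 0.2375 = 1328.00
  x_2 = (0.2000·480 + 0.6000·520 + 0.3500·180) / 0.2375 = 471.00 / 0.2375 ≈ 1983.16
  x_3 = (0.0375·480 + 0.1125·520 + 0.3625·180) / 0.2375 = 141.75 / 0.2375 ≈ 596.84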